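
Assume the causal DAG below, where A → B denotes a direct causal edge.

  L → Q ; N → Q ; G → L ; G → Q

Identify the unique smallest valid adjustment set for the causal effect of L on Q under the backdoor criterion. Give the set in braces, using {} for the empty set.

{G}

Variables eligible for adjustment (non-descendants of L, excluding L and Q): {G, N}.
Backdoor paths from L to Q:
  P1: L <- G -> Q
The empty set is not sufficient: P1 (L <- G -> Q) has no collider blocking it and no conditioned non-collider, so it is open.
Try {G}:
  P1: blocked at fork node G ∈ conditioning set.
{G} contains no descendant of L and blocks every backdoor path.
No other singleton works — e.g. {N} leaves P1 open — so {G} is the unique smallest valid adjustment set.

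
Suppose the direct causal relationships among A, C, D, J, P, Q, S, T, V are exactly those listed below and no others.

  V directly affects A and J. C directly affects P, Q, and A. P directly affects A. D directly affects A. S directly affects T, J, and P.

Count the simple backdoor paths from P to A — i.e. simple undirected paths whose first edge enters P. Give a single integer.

A backdoor path from P to A is any simple undirected path whose first edge points into P (i.e. leaves P via a parent).
Parents of P: {C, S}.
Enumerating:
  P1: P <- S -> J <- V -> A
  P2: P <- C -> A
That exhausts the simple backdoor paths. Count: 2.

2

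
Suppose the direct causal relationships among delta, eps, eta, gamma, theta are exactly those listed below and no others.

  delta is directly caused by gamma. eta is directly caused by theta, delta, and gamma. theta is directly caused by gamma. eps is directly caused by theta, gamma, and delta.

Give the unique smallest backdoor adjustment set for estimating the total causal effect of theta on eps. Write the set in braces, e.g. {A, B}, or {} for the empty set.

Variables eligible for adjustment (non-descendants of theta, excluding theta and eps): {delta, gamma}.
Backdoor paths from theta to eps:
  P1: theta <- gamma -> delta -> eps
  P2: theta <- gamma -> eps
  P3: theta <- gamma -> eta <- delta -> eps
The empty set is not sufficient: P1 (theta <- gamma -> delta -> eps) has no collider blocking it and no conditioned non-collider, so it is open.
Try {gamma}:
  P1: blocked at fork node gamma ∈ conditioning set.
  P2: blocked at fork node gamma ∈ conditioning set.
  P3: blocked at fork node gamma ∈ conditioning set.
{gamma} contains no descendant of theta and blocks every backdoor path.
No other singleton works — e.g. {delta} leaves P2 open — so {gamma} is the unique smallest valid adjustment set.

{gamma}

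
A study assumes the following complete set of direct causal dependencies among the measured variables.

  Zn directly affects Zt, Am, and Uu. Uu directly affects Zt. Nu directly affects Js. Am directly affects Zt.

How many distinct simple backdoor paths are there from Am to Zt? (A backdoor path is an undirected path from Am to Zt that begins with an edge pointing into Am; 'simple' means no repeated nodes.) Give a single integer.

A backdoor path from Am to Zt is any simple undirected path whose first edge points into Am (i.e. leaves Am via a parent).
Parents of Am: {Zn}.
Enumerating:
  P1: Am <- Zn -> Uu -> Zt
  P2: Am <- Zn -> Zt
That exhausts the simple backdoor paths. Count: 2.

2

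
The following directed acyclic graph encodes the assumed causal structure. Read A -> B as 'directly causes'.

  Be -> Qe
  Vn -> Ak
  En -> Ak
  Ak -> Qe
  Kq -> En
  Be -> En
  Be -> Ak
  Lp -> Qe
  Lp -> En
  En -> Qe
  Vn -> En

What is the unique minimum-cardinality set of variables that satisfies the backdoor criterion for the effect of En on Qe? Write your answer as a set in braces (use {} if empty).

{Be, Lp, Vn}

Variables eligible for adjustment (non-descendants of En, excluding En and Qe): {Be, Kq, Lp, Vn}.
Backdoor paths from En to Qe:
  P1: En <- Vn -> Ak <- Be -> Qe
  P2: En <- Vn -> Ak -> Qe
  P3: En <- Lp -> Qe
  P4: En <- Be -> Ak -> Qe
  P5: En <- Be -> Qe
The empty set is not sufficient: P2 (En <- Vn -> Ak -> Qe) has no collider blocking it and no conditioned non-collider, so it is open.
Try {Be, Lp, Vn}:
  P1: blocked at fork node Vn ∈ conditioning set.
  P2: blocked at fork node Vn ∈ conditioning set.
  P3: blocked at fork node Lp ∈ conditioning set.
  P4: blocked at fork node Be ∈ conditioning set.
  P5: blocked at fork node Be ∈ conditioning set.
{Be, Lp, Vn} contains no descendant of En and blocks every backdoor path.
Every element of {Be, Lp, Vn} is needed (dropping Be leaves P4 open; dropping Lp leaves P3 open; dropping Vn leaves P2 open), so no proper subset is valid.
Among all size-3 subsets of the eligible variables, only {Be, Lp, Vn} blocks every backdoor path, so it is the unique smallest valid adjustment set.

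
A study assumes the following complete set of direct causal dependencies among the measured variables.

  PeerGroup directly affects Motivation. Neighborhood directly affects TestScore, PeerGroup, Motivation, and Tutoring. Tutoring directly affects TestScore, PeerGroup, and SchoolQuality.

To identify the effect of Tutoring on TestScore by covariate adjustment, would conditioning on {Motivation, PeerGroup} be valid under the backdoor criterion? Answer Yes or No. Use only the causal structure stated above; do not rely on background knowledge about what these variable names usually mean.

Backdoor paths from Tutoring to TestScore (paths whose first edge points into Tutoring):
  P1: Tutoring <- Neighborhood -> TestScore
Condition 1 (no descendant of Tutoring in the set): FAILS — Motivation and PeerGroup are descendants of Tutoring.
Condition 2 (every backdoor path blocked by {Motivation, PeerGroup}):
  P1: open — no interior node is in the conditioning set.
{Motivation, PeerGroup} does not satisfy the backdoor criterion.

No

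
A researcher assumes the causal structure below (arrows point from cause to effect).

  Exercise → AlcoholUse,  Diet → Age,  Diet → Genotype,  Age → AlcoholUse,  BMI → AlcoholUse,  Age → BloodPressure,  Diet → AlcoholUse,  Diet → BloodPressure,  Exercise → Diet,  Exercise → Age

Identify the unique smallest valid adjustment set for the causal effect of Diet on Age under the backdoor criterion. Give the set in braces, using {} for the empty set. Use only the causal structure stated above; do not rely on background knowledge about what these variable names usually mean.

{Exercise}

Variables eligible for adjustment (non-descendants of Diet, excluding Diet and Age): {BMI, Exercise}.
Backdoor paths from Diet to Age:
  P1: Diet <- Exercise -> Age
  P2: Diet <- Exercise -> AlcoholUse <- Age
The empty set is not sufficient: P1 (Diet <- Exercise -> Age) has no collider blocking it and no conditioned non-collider, so it is open.
Try {Exercise}:
  P1: blocked at fork node Exercise ∈ conditioning set.
  P2: blocked at fork node Exercise ∈ conditioning set.
{Exercise} contains no descendant of Diet and blocks every backdoor path.
No other singleton works — e.g. {BMI} leaves P1 open — so {Exercise} is the unique smallest valid adjustment set.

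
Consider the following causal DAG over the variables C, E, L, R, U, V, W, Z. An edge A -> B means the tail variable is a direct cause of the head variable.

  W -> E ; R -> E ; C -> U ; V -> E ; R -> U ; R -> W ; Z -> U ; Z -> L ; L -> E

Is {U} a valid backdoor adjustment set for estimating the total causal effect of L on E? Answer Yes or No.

No

Backdoor paths from L to E (paths whose first edge points into L):
  P1: L <- Z -> U <- R -> W -> E
  P2: L <- Z -> U <- R -> E
Condition 1 (no descendant of L in the set): holds — descendants of L are {E}; none are in {U}.
Condition 2 (every backdoor path blocked by {U}):
  P1: open — collider(s) U are conditioned on (or have a conditioned descendant) and no non-collider on the path is in the set.
  P2: open — collider(s) U are conditioned on (or have a conditioned descendant) and no non-collider on the path is in the set.
{U} does not satisfy the backdoor criterion.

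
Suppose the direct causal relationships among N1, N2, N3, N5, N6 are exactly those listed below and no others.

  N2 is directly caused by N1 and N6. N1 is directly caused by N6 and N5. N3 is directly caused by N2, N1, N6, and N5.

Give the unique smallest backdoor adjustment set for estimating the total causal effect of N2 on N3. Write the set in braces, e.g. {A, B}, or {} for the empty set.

Variables eligible for adjustment (non-descendants of N2, excluding N2 and N3): {N1, N5, N6}.
Backdoor paths from N2 to N3:
  P1: N2 <- N6 -> N1 <- N5 -> N3
  P2: N2 <- N6 -> N1 -> N3
  P3: N2 <- N6 -> N3
  P4: N2 <- N1 <- N5 -> N3
  P5: N2 <- N1 <- N6 -> N3
  P6: N2 <- N1 -> N3
The empty set is not sufficient: P2 (N2 <- N6 -> N1 -> N3) has no collider blocking it and no conditioned non-collider, so it is open.
Try {N1, N6}:
  P1: blocked at fork node N6 ∈ conditioning set.
  P2: blocked at fork node N6 ∈ conditioning set.
  P3: blocked at fork node N6 ∈ conditioning set.
  P4: blocked at chain node N1 ∈ conditioning set.
  P5: blocked at chain node N1 ∈ conditioning set.
  P6: blocked at fork node N1 ∈ conditioning set.
{N1, N6} contains no descendant of N2 and blocks every backdoor path.
Every element of {N1, N6} is needed (dropping N1 leaves P4 open; dropping N6 leaves P1 open), so no proper subset is valid.
Among all size-2 subsets of the eligible variables, only {N1, N6} blocks every backdoor path, so it is the unique smallest valid adjustment set.

{N1, N6}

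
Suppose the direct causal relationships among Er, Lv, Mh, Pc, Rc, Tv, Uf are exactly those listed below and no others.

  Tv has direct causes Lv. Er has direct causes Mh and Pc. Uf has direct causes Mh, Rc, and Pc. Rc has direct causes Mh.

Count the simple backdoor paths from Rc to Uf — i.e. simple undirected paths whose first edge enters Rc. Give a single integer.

2

A backdoor path from Rc to Uf is any simple undirected path whose first edge points into Rc (i.e. leaves Rc via a parent).
Parents of Rc: {Mh}.
Enumerating:
  P1: Rc <- Mh -> Er <- Pc -> Uf
  P2: Rc <- Mh -> Uf
That exhausts the simple backdoor paths. Count: 2.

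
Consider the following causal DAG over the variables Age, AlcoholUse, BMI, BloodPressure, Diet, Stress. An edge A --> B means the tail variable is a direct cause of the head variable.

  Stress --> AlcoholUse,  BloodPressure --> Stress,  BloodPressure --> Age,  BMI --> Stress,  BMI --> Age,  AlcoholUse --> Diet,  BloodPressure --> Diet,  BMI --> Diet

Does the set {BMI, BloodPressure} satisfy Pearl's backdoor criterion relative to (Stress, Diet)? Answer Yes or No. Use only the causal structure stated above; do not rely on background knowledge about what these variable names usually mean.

Yes

Backdoor paths from Stress to Diet (paths whose first edge points into Stress):
  P1: Stress <- BloodPressure -> Age <- BMI -> Diet
  P2: Stress <- BloodPressure -> Diet
  P3: Stress <- BMI -> Age <- BloodPressure -> Diet
  P4: Stress <- BMI -> Diet
Condition 1 (no descendant of Stress in the set): holds — descendants of Stress are {AlcoholUse, Diet}; none are in {BMI, BloodPressure}.
Condition 2 (every backdoor path blocked by {BMI, BloodPressure}):
  P1: blocked at fork node BloodPressure ∈ conditioning set.
  P2: blocked at fork node BloodPressure ∈ conditioning set.
  P3: blocked at fork node BMI ∈ conditioning set.
  P4: blocked at fork node BMI ∈ conditioning set.
{BMI, BloodPressure} satisfies the backdoor criterion.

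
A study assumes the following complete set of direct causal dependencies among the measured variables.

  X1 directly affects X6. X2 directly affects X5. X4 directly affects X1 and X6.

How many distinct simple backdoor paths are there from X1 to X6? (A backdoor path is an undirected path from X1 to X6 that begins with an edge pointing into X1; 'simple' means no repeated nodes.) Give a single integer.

A backdoor path from X1 to X6 is any simple undirected path whose first edge points into X1 (i.e. leaves X1 via a parent).
Parents of X1: {X4}.
Enumerating:
  P1: X1 <- X4 -> X6
That exhausts the simple backdoor paths. Count: 1.

1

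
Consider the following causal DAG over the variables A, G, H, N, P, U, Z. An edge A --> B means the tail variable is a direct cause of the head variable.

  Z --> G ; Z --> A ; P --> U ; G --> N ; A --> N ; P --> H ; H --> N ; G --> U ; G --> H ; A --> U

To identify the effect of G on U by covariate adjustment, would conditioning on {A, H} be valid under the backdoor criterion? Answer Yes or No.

No

Backdoor paths from G to U (paths whose first edge points into G):
  P1: G <- Z -> A -> U
  P2: G <- Z -> A -> N <- H <- P -> U
Condition 1 (no descendant of G in the set): FAILS — H is a descendant of G.
Condition 2 (every backdoor path blocked by {A, H}):
  P1: blocked at chain node A ∈ conditioning set.
  P2: blocked at chain node A ∈ conditioning set.
{A, H} does not satisfy the backdoor criterion.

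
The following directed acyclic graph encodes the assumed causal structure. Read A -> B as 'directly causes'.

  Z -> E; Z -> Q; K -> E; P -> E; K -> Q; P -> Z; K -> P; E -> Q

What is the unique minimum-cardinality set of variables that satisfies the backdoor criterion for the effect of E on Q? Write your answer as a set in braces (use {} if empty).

{K, Z}

Variables eligible for adjustment (non-descendants of E, excluding E and Q): {K, P, Z}.
Backdoor paths from E to Q:
  P1: E <- K -> P -> Z -> Q
  P2: E <- K -> Q
  P3: E <- P <- K -> Q
  P4: E <- P -> Z -> Q
  P5: E <- Z <- P <- K -> Q
  P6: E <- Z -> Q
The empty set is not sufficient: P1 (E <- K -> P -> Z -> Q) has no collider blocking it and no conditioned non-collider, so it is open.
Try {K, Z}:
  P1: blocked at fork node K ∈ conditioning set.
  P2: blocked at fork node K ∈ conditioning set.
  P3: blocked at fork node K ∈ conditioning set.
  P4: blocked at chain node Z ∈ conditioning set.
  P5: blocked at chain node Z ∈ conditioning set.
  P6: blocked at fork node Z ∈ conditioning set.
{K, Z} contains no descendant of E and blocks every backdoor path.
Every element of {K, Z} is needed (dropping K leaves P2 open; dropping Z leaves P4 open), so no proper subset is valid.
Among all size-2 subsets of the eligible variables, only {K, Z} blocks every backdoor path, so it is the unique smallest valid adjustment set.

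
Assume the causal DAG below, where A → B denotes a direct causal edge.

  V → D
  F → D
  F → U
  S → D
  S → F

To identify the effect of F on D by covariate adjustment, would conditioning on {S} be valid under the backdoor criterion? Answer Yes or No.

Yes

Backdoor paths from F to D (paths whose first edge points into F):
  P1: F <- S -> D
Condition 1 (no descendant of F in the set): holds — descendants of F are {D, U}; none are in {S}.
Condition 2 (every backdoor path blocked by {S}):
  P1: blocked at fork node S ∈ conditioning set.
{S} satisfies the backdoor criterion.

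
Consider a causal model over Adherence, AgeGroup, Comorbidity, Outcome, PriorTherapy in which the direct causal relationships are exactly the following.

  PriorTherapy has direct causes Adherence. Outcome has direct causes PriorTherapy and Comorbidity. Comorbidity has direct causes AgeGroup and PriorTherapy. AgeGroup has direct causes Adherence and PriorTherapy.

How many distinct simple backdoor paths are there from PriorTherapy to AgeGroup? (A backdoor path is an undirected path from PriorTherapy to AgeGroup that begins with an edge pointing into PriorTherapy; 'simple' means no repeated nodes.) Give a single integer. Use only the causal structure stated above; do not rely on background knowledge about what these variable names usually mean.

A backdoor path from PriorTherapy to AgeGroup is any simple undirected path whose first edge points into PriorTherapy (i.e. leaves PriorTherapy via a parent).
Parents of PriorTherapy: {Adherence}.
Enumerating:
  P1: PriorTherapy <- Adherence -> AgeGroup
That exhausts the simple backdoor paths. Count: 1.

1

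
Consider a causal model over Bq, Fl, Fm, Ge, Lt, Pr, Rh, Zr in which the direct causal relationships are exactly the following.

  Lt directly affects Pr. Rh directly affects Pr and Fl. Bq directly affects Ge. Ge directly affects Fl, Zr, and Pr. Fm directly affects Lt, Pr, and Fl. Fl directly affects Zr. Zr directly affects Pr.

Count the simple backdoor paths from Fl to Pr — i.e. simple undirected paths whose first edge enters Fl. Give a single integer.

A backdoor path from Fl to Pr is any simple undirected path whose first edge points into Fl (i.e. leaves Fl via a parent).
Parents of Fl: {Fm, Ge, Rh}.
Enumerating:
  P1: Fl <- Fm -> Lt -> Pr
  P2: Fl <- Fm -> Pr
  P3: Fl <- Ge -> Zr -> Pr
  P4: Fl <- Ge -> Pr
  P5: Fl <- Rh -> Pr
That exhausts the simple backdoor paths. Count: 5.

5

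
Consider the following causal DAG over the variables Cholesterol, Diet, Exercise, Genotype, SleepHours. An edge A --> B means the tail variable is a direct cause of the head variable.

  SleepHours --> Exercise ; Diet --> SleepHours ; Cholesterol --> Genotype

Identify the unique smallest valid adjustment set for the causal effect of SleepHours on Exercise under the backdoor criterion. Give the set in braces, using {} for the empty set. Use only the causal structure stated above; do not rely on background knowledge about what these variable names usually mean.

Variables eligible for adjustment (non-descendants of SleepHours, excluding SleepHours and Exercise): {Cholesterol, Diet, Genotype}.
Backdoor paths from SleepHours to Exercise:
  (none)
With no backdoor paths the empty set already satisfies the criterion, and it is trivially minimal.

{}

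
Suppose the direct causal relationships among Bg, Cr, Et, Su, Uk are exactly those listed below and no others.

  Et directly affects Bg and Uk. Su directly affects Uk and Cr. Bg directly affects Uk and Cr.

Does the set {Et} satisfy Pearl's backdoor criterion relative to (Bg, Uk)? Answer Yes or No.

Yes

Backdoor paths from Bg to Uk (paths whose first edge points into Bg):
  P1: Bg <- Et -> Uk
Condition 1 (no descendant of Bg in the set): holds — descendants of Bg are {Cr, Uk}; none are in {Et}.
Condition 2 (every backdoor path blocked by {Et}):
  P1: blocked at fork node Et ∈ conditioning set.
{Et} satisfies the backdoor criterion.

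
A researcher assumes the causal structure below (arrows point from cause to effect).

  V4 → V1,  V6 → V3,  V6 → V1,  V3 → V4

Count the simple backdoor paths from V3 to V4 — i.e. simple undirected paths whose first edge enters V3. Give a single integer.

1

A backdoor path from V3 to V4 is any simple undirected path whose first edge points into V3 (i.e. leaves V3 via a parent).
Parents of V3: {V6}.
Enumerating:
  P1: V3 <- V6 -> V1 <- V4
That exhausts the simple backdoor paths. Count: 1.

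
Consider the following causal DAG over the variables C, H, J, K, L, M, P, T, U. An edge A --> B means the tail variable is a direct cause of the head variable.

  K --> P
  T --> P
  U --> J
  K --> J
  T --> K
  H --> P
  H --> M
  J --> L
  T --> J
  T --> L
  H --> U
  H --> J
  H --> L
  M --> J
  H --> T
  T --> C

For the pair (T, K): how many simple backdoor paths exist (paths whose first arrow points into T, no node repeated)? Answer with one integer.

5

A backdoor path from T to K is any simple undirected path whose first edge points into T (i.e. leaves T via a parent).
Parents of T: {H}.
Enumerating:
  P1: T <- H -> M -> J <- K
  P2: T <- H -> P <- K
  P3: T <- H -> U -> J <- K
  P4: T <- H -> J <- K
  P5: T <- H -> L <- J <- K
That exhausts the simple backdoor paths. Count: 5.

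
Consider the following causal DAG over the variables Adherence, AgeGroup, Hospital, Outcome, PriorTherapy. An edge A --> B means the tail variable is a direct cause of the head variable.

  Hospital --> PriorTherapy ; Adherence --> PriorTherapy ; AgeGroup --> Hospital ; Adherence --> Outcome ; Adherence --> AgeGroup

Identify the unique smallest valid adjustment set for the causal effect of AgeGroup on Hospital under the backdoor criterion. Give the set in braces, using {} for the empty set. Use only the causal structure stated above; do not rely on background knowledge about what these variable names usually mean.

{}

Variables eligible for adjustment (non-descendants of AgeGroup, excluding AgeGroup and Hospital): {Adherence, Outcome}.
Backdoor paths from AgeGroup to Hospital:
  P1: AgeGroup <- Adherence -> PriorTherapy <- Hospital
Each backdoor path contains an unconditioned collider, so every path is already blocked with the empty conditioning set:
  P1: blocked at collider PriorTherapy (neither it nor any descendant is in the conditioning set).
The empty set is therefore the unique smallest valid set.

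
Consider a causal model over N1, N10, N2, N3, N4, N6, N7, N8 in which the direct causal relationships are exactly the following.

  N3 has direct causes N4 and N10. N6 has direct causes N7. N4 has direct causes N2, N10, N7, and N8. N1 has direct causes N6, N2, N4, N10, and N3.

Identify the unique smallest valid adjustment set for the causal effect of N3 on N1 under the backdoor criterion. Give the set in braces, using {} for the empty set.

Variables eligible for adjustment (non-descendants of N3, excluding N3 and N1): {N10, N2, N4, N6, N7, N8}.
Backdoor paths from N3 to N1:
  P1: N3 <- N10 -> N4 <- N7 -> N6 -> N1
  P2: N3 <- N10 -> N4 <- N2 -> N1
  P3: N3 <- N10 -> N4 -> N1
  P4: N3 <- N10 -> N1
  P5: N3 <- N4 <- N7 -> N6 -> N1
  P6: N3 <- N4 <- N2 -> N1
  P7: N3 <- N4 <- N10 -> N1
  P8: N3 <- N4 -> N1
The empty set is not sufficient: P3 (N3 <- N10 -> N4 -> N1) has no collider blocking it and no conditioned non-collider, so it is open.
Try {N10, N4}:
  P1: blocked at fork node N10 ∈ conditioning set.
  P2: blocked at fork node N10 ∈ conditioning set.
  P3: blocked at fork node N10 ∈ conditioning set.
  P4: blocked at fork node N10 ∈ conditioning set.
  P5: blocked at chain node N4 ∈ conditioning set.
  P6: blocked at chain node N4 ∈ conditioning set.
  P7: blocked at chain node N4 ∈ conditioning set.
  P8: blocked at fork node N4 ∈ conditioning set.
{N10, N4} contains no descendant of N3 and blocks every backdoor path.
Every element of {N10, N4} is needed (dropping N10 leaves P1 open; dropping N4 leaves P5 open), so no proper subset is valid.
Among all size-2 subsets of the eligible variables, only {N10, N4} blocks every backdoor path, so it is the unique smallest valid adjustment set.

{N10, N4}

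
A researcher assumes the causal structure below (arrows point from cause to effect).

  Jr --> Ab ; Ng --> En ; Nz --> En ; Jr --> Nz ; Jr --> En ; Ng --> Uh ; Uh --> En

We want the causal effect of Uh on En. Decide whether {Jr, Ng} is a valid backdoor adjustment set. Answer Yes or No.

Yes

Backdoor paths from Uh to En (paths whose first edge points into Uh):
  P1: Uh <- Ng -> En
Condition 1 (no descendant of Uh in the set): holds — descendants of Uh are {En}; none are in {Jr, Ng}.
Condition 2 (every backdoor path blocked by {Jr, Ng}):
  P1: blocked at fork node Ng ∈ conditioning set.
{Jr, Ng} satisfies the backdoor criterion.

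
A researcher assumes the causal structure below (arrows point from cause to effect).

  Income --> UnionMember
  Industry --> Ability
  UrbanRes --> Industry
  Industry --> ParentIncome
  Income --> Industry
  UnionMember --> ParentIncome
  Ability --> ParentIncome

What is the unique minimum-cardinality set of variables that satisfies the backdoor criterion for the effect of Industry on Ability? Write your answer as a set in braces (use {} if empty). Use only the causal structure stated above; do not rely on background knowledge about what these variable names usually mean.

Variables eligible for adjustment (non-descendants of Industry, excluding Industry and Ability): {Income, UnionMember, UrbanRes}.
Backdoor paths from Industry to Ability:
  P1: Industry <- Income -> UnionMember -> ParentIncome <- Ability
Each backdoor path contains an unconditioned collider, so every path is already blocked with the empty conditioning set:
  P1: blocked at collider ParentIncome (neither it nor any descendant is in the conditioning set).
The empty set is therefore the unique smallest valid set.

{}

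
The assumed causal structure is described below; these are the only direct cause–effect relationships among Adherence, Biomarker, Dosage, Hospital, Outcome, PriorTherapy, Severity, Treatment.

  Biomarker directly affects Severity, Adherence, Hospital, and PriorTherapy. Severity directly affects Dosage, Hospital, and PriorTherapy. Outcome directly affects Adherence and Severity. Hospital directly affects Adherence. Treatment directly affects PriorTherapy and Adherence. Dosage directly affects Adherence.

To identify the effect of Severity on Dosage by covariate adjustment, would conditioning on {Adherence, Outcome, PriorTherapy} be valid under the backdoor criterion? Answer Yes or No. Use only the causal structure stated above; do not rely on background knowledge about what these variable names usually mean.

Backdoor paths from Severity to Dosage (paths whose first edge points into Severity):
  P1: Severity <- Outcome -> Adherence <- Dosage
  P2: Severity <- Biomarker -> Hospital -> Adherence <- Dosage
  P3: Severity <- Biomarker -> PriorTherapy <- Treatment -> Adherence <- Dosage
  P4: Severity <- Biomarker -> Adherence <- Dosage
Condition 1 (no descendant of Severity in the set): FAILS — Adherence and PriorTherapy are descendants of Severity.
Condition 2 (every backdoor path blocked by {Adherence, Outcome, PriorTherapy}):
  P1: blocked at fork node Outcome ∈ conditioning set.
  P2: open — collider(s) Adherence are conditioned on (or have a conditioned descendant) and no non-collider on the path is in the set.
  P3: open — collider(s) PriorTherapy, Adherence are conditioned on (or have a conditioned descendant) and no non-collider on the path is in the set.
  P4: open — collider(s) Adherence are conditioned on (or have a conditioned descendant) and no non-collider on the path is in the set.
{Adherence, Outcome, PriorTherapy} does not satisfy the backdoor criterion.

No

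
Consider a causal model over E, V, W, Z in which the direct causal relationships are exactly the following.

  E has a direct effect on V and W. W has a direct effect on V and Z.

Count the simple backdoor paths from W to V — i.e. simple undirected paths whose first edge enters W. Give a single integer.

A backdoor path from W to V is any simple undirected path whose first edge points into W (i.e. leaves W via a parent).
Parents of W: {E}.
Enumerating:
  P1: W <- E -> V
That exhausts the simple backdoor paths. Count: 1.

1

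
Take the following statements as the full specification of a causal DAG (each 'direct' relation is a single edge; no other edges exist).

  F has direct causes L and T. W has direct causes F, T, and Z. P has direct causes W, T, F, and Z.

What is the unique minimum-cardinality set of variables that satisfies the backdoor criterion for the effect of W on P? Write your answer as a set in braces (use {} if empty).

Variables eligible for adjustment (non-descendants of W, excluding W and P): {F, L, T, Z}.
Backdoor paths from W to P:
  P1: W <- T -> F -> P
  P2: W <- T -> P
  P3: W <- Z -> P
  P4: W <- F <- T -> P
  P5: W <- F -> P
The empty set is not sufficient: P1 (W <- T -> F -> P) has no collider blocking it and no conditioned non-collider, so it is open.
Try {F, T, Z}:
  P1: blocked at fork node T ∈ conditioning set.
  P2: blocked at fork node T ∈ conditioning set.
  P3: blocked at fork node Z ∈ conditioning set.
  P4: blocked at chain node F ∈ conditioning set.
  P5: blocked at fork node F ∈ conditioning set.
{F, T, Z} contains no descendant of W and blocks every backdoor path.
Every element of {F, T, Z} is needed (dropping F leaves P5 open; dropping T leaves P2 open; dropping Z leaves P3 open), so no proper subset is valid.
Among all size-3 subsets of the eligible variables, only {F, T, Z} blocks every backdoor path, so it is the unique smallest valid adjustment set.

{F, T, Z}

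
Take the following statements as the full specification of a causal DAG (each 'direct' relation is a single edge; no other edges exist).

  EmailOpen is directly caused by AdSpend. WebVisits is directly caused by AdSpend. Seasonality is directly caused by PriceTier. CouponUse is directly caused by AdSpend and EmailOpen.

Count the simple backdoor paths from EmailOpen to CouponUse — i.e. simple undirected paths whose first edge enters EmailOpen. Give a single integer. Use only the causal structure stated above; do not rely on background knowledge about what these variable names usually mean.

A backdoor path from EmailOpen to CouponUse is any simple undirected path whose first edge points into EmailOpen (i.e. leaves EmailOpen via a parent).
Parents of EmailOpen: {AdSpend}.
Enumerating:
  P1: EmailOpen <- AdSpend -> CouponUse
That exhausts the simple backdoor paths. Count: 1.

1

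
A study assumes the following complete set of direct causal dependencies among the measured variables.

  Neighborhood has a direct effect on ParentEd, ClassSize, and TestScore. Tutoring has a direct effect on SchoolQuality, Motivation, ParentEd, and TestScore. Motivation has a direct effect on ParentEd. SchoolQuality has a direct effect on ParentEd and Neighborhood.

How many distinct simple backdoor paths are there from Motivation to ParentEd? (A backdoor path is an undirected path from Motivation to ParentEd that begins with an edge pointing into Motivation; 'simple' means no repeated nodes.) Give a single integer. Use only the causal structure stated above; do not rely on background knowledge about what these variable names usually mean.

5

A backdoor path from Motivation to ParentEd is any simple undirected path whose first edge points into Motivation (i.e. leaves Motivation via a parent).
Parents of Motivation: {Tutoring}.
Enumerating:
  P1: Motivation <- Tutoring -> SchoolQuality -> Neighborhood -> ParentEd
  P2: Motivation <- Tutoring -> SchoolQuality -> ParentEd
  P3: Motivation <- Tutoring -> TestScore <- Neighborhood <- SchoolQuality -> ParentEd
  P4: Motivation <- Tutoring -> TestScore <- Neighborhood -> ParentEd
  P5: Motivation <- Tutoring -> ParentEd
That exhausts the simple backdoor paths. Count: 5.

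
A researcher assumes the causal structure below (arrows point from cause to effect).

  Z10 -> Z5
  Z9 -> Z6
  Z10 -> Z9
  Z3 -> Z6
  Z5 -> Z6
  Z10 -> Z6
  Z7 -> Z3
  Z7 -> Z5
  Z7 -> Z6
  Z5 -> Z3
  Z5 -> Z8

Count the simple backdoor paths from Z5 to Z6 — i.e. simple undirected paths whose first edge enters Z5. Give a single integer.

4

A backdoor path from Z5 to Z6 is any simple undirected path whose first edge points into Z5 (i.e. leaves Z5 via a parent).
Parents of Z5: {Z10, Z7}.
Enumerating:
  P1: Z5 <- Z10 -> Z9 -> Z6
  P2: Z5 <- Z10 -> Z6
  P3: Z5 <- Z7 -> Z3 -> Z6
  P4: Z5 <- Z7 -> Z6
That exhausts the simple backdoor paths. Count: 4.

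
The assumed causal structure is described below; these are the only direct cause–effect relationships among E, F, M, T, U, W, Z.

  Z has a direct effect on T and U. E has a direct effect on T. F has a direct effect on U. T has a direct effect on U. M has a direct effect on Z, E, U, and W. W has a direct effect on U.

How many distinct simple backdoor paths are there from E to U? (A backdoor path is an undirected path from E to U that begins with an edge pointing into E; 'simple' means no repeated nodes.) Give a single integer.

A backdoor path from E to U is any simple undirected path whose first edge points into E (i.e. leaves E via a parent).
Parents of E: {M}.
Enumerating:
  P1: E <- M -> Z -> T -> U
  P2: E <- M -> Z -> U
  P3: E <- M -> W -> U
  P4: E <- M -> U
That exhausts the simple backdoor paths. Count: 4.

4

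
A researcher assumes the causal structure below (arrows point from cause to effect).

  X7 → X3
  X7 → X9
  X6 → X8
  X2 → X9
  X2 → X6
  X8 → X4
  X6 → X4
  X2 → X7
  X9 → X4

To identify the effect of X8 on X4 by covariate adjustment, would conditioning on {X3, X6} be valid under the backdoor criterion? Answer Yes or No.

Backdoor paths from X8 to X4 (paths whose first edge points into X8):
  P1: X8 <- X6 <- X2 -> X7 -> X9 -> X4
  P2: X8 <- X6 <- X2 -> X9 -> X4
  P3: X8 <- X6 -> X4
Condition 1 (no descendant of X8 in the set): holds — descendants of X8 are {X4}; none are in {X3, X6}.
Condition 2 (every backdoor path blocked by {X3, X6}):
  P1: blocked at chain node X6 ∈ conditioning set.
  P2: blocked at chain node X6 ∈ conditioning set.
  P3: blocked at fork node X6 ∈ conditioning set.
{X3, X6} satisfies the backdoor criterion.

Yes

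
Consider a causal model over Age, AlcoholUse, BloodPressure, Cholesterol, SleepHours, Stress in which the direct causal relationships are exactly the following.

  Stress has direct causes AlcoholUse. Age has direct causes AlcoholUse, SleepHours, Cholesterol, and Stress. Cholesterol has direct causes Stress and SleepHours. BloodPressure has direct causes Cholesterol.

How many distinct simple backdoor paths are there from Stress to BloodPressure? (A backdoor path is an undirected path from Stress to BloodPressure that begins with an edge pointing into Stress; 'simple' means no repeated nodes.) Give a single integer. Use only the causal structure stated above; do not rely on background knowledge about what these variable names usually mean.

2

A backdoor path from Stress to BloodPressure is any simple undirected path whose first edge points into Stress (i.e. leaves Stress via a parent).
Parents of Stress: {AlcoholUse}.
Enumerating:
  P1: Stress <- AlcoholUse -> Age <- SleepHours -> Cholesterol -> BloodPressure
  P2: Stress <- AlcoholUse -> Age <- Cholesterol -> BloodPressure
That exhausts the simple backdoor paths. Count: 2.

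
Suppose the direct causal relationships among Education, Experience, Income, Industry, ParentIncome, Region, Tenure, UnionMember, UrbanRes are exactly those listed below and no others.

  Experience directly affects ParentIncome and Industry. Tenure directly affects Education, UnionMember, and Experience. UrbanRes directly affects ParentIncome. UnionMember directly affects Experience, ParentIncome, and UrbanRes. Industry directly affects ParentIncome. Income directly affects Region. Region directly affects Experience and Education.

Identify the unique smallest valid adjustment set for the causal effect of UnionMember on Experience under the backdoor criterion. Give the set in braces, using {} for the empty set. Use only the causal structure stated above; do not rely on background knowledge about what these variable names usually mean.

Variables eligible for adjustment (non-descendants of UnionMember, excluding UnionMember and Experience): {Education, Income, Region, Tenure}.
Backdoor paths from UnionMember to Experience:
  P1: UnionMember <- Tenure -> Experience
  P2: UnionMember <- Tenure -> Education <- Region -> Experience
The empty set is not sufficient: P1 (UnionMember <- Tenure -> Experience) has no collider blocking it and no conditioned non-collider, so it is open.
Try {Tenure}:
  P1: blocked at fork node Tenure ∈ conditioning set.
  P2: blocked at fork node Tenure ∈ conditioning set.
{Tenure} contains no descendant of UnionMember and blocks every backdoor path.
No other singleton works — e.g. {Income} leaves P1 open — so {Tenure} is the unique smallest valid adjustment set.

{Tenure}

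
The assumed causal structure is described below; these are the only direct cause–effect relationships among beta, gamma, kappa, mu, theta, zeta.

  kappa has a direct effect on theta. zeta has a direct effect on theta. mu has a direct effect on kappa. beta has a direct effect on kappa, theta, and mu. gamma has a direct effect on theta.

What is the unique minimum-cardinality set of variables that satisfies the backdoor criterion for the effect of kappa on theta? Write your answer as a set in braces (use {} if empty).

{beta}

Variables eligible for adjustment (non-descendants of kappa, excluding kappa and theta): {beta, gamma, mu, zeta}.
Backdoor paths from kappa to theta:
  P1: kappa <- beta -> theta
  P2: kappa <- mu <- beta -> theta
The empty set is not sufficient: P1 (kappa <- beta -> theta) has no collider blocking it and no conditioned non-collider, so it is open.
Try {beta}:
  P1: blocked at fork node beta ∈ conditioning set.
  P2: blocked at fork node beta ∈ conditioning set.
{beta} contains no descendant of kappa and blocks every backdoor path.
No other singleton works — e.g. {mu} leaves P1 open — so {beta} is the unique smallest valid adjustment set.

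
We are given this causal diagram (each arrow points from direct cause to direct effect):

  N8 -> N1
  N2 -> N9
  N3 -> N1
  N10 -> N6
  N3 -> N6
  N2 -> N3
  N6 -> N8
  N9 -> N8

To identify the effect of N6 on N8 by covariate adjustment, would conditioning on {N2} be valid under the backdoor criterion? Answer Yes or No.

Yes

Backdoor paths from N6 to N8 (paths whose first edge points into N6):
  P1: N6 <- N3 <- N2 -> N9 -> N8
  P2: N6 <- N3 -> N1 <- N8
Condition 1 (no descendant of N6 in the set): holds — descendants of N6 are {N1, N8}; none are in {N2}.
Condition 2 (every backdoor path blocked by {N2}):
  P1: blocked at fork node N2 ∈ conditioning set.
  P2: blocked at collider N1 (neither it nor any descendant is in the conditioning set).
{N2} satisfies the backdoor criterion.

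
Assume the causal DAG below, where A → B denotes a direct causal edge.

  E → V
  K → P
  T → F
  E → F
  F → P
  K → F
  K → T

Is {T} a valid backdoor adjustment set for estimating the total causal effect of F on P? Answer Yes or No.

No

Backdoor paths from F to P (paths whose first edge points into F):
  P1: F <- K -> P
  P2: F <- T <- K -> P
Condition 1 (no descendant of F in the set): holds — descendants of F are {P}; none are in {T}.
Condition 2 (every backdoor path blocked by {T}):
  P1: open — no interior node is in the conditioning set.
  P2: blocked at chain node T ∈ conditioning set.
{T} does not satisfy the backdoor criterion.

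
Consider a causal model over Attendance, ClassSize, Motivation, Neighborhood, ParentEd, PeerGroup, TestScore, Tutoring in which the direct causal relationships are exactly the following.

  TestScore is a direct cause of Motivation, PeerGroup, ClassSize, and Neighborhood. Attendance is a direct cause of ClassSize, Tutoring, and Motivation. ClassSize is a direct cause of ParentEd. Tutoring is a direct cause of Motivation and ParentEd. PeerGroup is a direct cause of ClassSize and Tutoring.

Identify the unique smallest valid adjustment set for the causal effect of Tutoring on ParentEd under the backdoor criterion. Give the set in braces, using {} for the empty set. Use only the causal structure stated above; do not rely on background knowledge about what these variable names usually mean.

{ClassSize}

Variables eligible for adjustment (non-descendants of Tutoring, excluding Tutoring and ParentEd): {Attendance, ClassSize, Neighborhood, PeerGroup, TestScore}.
Backdoor paths from Tutoring to ParentEd:
  P1: Tutoring <- Attendance -> ClassSize -> ParentEd
  P2: Tutoring <- Attendance -> Motivation <- TestScore -> PeerGroup -> ClassSize -> ParentEd
  P3: Tutoring <- Attendance -> Motivation <- TestScore -> ClassSize -> ParentEd
  P4: Tutoring <- PeerGroup <- TestScore -> ClassSize -> ParentEd
  P5: Tutoring <- PeerGroup <- TestScore -> Motivation <- Attendance -> ClassSize -> ParentEd
  P6: Tutoring <- PeerGroup -> ClassSize -> ParentEd
The empty set is not sufficient: P1 (Tutoring <- Attendance -> ClassSize -> ParentEd) has no collider blocking it and no conditioned non-collider, so it is open.
Try {ClassSize}:
  P1: blocked at chain node ClassSize ∈ conditioning set.
  P2: blocked at collider Motivation (neither it nor any descendant is in the conditioning set).
  P3: blocked at collider Motivation (neither it nor any descendant is in the conditioning set).
  P4: blocked at chain node ClassSize ∈ conditioning set.
  P5: blocked at collider Motivation (neither it nor any descendant is in the conditioning set).
  P6: blocked at chain node ClassSize ∈ conditioning set.
{ClassSize} contains no descendant of Tutoring and blocks every backdoor path.
No other singleton works — e.g. {Attendance} leaves P4 open — so {ClassSize} is the unique smallest valid adjustment set.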